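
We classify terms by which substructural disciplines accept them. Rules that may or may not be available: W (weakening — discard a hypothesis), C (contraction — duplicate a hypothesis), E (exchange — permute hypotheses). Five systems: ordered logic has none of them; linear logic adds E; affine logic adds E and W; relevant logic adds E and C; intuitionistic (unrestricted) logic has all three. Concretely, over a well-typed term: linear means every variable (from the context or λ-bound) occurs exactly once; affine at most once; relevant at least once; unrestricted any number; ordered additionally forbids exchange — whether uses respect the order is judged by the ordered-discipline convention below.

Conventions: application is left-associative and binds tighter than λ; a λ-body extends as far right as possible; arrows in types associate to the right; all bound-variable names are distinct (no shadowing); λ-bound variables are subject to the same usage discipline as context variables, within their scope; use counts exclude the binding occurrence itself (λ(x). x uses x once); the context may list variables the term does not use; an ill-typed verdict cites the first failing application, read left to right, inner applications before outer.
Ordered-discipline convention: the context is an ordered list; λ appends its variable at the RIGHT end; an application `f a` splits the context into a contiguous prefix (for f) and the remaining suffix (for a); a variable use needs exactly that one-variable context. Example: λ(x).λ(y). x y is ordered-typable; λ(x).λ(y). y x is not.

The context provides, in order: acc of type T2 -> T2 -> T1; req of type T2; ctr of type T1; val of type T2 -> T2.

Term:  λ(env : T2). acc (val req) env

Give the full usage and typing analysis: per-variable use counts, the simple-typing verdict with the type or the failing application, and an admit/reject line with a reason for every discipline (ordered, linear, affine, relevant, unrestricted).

counts: acc: 1×, req: 1×, ctr: 0×, val: 1×, env [bound]: 1×
order of uses: acc, val, req, env
typing: well-typed at T2 -> T1
ordered: ✗ — needs weakening: ctr unused
linear: ✗ — needs weakening: ctr unused
affine: ✓ — none of acc, req, ctr, val, env used more than once
relevant: ✗ — needs weakening: ctr unused
unrestricted: ✓ — well-typed at T2 -> T1; no restrictions here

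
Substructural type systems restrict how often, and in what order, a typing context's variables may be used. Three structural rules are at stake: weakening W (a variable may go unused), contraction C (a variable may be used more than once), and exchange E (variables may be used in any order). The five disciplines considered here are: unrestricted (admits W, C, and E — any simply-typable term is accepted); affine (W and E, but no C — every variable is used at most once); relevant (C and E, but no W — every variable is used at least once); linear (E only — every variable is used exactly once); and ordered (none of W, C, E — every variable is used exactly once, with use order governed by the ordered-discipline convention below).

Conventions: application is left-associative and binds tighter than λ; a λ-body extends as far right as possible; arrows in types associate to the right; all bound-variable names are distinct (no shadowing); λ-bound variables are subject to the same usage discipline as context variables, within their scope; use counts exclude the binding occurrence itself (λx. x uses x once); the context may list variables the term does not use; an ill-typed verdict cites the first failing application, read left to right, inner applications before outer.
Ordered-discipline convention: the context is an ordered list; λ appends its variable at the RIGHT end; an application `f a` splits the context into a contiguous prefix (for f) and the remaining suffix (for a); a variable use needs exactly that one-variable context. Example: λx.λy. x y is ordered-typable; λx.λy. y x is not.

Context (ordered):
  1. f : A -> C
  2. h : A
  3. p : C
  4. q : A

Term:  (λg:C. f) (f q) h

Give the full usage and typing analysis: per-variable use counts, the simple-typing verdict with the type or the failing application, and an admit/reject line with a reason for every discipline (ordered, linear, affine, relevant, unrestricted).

use counts: f ×2, h ×1, p ×0, q ×1, g (bound) ×0
order of uses: f, f, q, h
typing: the term checks, with type C
ordered ✗ (needs contraction — f ×2; unused: p, g — weakening required)
linear ✗ (needs contraction — f ×2; unused: p, g — weakening required)
affine ✗ (needs contraction — f ×2)
relevant ✗ (unused: p, g — weakening required)
unrestricted ✓ (typability at C is all that's needed)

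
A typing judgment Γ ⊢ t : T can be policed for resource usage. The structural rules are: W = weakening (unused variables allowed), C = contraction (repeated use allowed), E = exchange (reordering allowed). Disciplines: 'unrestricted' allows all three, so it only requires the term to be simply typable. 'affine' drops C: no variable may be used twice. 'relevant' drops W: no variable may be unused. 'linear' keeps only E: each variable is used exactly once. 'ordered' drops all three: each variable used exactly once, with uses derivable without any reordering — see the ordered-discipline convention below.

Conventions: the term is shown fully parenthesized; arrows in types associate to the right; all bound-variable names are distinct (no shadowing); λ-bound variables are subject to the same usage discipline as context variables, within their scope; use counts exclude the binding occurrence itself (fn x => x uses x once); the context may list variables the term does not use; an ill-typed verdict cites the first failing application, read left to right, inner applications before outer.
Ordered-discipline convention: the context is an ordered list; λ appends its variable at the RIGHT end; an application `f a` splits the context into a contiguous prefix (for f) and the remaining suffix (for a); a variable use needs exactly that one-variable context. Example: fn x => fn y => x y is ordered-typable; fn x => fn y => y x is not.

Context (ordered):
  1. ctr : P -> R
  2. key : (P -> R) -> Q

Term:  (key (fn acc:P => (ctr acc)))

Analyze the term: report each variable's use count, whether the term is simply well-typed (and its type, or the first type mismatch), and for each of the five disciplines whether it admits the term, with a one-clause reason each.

counts: ctr: 1; key: 1; acc (λ-bound): 1
left-to-right use order: key, ctr, acc
typing: the term checks, with type Q
ordered: ✗ — needs exchange: uses follow key, ctr, acc
linear: ✓ — single use per variable (ctr, key, acc)
affine: ✓ — none of ctr, key, acc used more than once
relevant: ✓ — none of ctr, key, acc goes unused
unrestricted: ✓ — typability at Q is all that's needed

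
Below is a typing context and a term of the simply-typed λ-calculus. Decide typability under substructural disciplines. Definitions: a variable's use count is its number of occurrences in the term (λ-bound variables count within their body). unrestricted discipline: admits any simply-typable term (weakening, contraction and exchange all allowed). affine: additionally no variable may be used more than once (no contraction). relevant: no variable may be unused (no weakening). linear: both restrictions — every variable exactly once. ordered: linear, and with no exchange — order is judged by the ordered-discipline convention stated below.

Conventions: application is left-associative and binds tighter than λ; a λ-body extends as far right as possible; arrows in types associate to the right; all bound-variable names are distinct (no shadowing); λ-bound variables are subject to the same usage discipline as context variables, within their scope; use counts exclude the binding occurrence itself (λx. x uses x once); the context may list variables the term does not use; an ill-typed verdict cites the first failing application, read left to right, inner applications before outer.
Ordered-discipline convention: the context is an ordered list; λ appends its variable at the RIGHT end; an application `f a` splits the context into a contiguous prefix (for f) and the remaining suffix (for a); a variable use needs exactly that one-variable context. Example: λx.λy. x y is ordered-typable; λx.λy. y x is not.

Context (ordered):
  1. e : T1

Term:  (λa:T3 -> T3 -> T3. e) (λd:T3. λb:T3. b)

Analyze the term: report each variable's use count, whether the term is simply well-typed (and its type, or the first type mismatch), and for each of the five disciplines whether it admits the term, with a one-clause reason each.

variable uses: e: 1; a (bound): 0; d (bound): 0; b (bound): 1
use order (left to right): e, b
typing: well-typed at T1
ordered ✗ (a, d left unused)
linear ✗ (a, d left unused)
affine ✓ (at most one use each (e, a, d, b))
relevant ✗ (a, d left unused)
unrestricted ✓ (type-checks (T1) and nothing is barred)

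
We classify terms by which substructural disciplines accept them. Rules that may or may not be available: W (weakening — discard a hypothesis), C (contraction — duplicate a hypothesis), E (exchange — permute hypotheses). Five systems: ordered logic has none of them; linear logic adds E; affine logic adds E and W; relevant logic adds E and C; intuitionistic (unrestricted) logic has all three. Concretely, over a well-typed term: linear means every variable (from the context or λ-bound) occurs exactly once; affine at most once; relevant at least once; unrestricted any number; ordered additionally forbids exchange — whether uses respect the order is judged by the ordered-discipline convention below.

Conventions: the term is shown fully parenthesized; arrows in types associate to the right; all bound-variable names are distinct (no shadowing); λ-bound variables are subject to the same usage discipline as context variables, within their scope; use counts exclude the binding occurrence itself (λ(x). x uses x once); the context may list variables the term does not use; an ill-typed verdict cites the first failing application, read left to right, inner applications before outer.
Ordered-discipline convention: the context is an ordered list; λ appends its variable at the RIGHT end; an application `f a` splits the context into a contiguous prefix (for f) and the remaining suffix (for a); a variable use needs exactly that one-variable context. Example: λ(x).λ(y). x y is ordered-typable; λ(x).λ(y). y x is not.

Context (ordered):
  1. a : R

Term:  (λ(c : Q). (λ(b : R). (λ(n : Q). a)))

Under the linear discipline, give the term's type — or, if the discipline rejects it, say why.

not well-typed under linear — c, b, n never used (weakening)
usage: a: 1×, c (bound): 0×, b (bound): 0×, n (bound): 0×
order of uses: a
typing: well-typed at Q -> R -> Q -> R
all disciplines: ordered ✗; linear ✗; affine ✓; relevant ✗; unrestricted ✓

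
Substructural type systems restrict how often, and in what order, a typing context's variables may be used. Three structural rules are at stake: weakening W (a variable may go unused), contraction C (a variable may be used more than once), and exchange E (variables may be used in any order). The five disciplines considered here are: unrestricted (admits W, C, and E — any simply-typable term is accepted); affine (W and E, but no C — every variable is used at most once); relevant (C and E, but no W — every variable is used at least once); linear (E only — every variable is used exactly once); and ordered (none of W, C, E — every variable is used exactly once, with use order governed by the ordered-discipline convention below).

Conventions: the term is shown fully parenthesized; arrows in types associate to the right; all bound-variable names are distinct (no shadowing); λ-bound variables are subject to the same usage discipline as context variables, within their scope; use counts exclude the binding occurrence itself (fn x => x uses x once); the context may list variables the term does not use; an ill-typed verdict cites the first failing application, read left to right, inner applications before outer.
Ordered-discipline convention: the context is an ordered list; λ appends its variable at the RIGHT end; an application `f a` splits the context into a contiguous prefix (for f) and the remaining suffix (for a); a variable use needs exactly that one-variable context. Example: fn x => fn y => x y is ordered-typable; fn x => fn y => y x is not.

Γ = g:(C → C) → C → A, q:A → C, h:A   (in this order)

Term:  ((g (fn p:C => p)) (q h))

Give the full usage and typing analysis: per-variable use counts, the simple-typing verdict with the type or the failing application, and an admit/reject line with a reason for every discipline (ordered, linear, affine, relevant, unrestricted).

usage: g=1, q=1, h=1, p [bound]=1
uses in reading order: g, p, q, h
typing: the term checks, with type A
ordered: ✓, g, q, h, p once each; derivable with no W/C/E
linear: ✓, g, q, h, p: one use apiece
affine: ✓, at most one use each (g, q, h, p)
relevant: ✓, at least one use each (g, q, h, p)
unrestricted: ✓, simply typable at A; W, C, E all held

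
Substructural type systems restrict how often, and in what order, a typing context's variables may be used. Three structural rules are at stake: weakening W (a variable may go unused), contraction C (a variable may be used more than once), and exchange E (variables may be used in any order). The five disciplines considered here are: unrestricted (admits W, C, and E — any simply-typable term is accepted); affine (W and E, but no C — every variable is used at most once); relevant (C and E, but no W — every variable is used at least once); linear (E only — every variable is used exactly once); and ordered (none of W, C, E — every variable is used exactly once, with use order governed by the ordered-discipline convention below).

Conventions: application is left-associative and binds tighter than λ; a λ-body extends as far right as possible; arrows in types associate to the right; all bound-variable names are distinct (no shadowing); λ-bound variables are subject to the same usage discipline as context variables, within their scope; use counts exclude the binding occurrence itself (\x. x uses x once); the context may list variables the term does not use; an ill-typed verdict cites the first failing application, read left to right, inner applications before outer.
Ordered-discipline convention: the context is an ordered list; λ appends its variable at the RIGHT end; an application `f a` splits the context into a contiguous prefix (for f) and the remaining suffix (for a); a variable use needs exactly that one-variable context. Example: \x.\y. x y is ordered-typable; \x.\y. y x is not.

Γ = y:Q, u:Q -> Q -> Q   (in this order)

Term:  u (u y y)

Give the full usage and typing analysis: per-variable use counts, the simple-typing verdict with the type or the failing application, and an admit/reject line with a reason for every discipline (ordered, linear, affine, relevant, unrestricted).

usage: y: 2×, u: 2×
use order (left to right): u, u, y, y
typing: well-typed — term : Q -> Q
ordered: ✗ — uses contraction: y ×2, u ×2
linear: ✗ — uses contraction: y ×2, u ×2
affine: ✗ — uses contraction: y ×2, u ×2
relevant: ✓ — none of y, u goes unused
unrestricted: ✓ — simply typable at Q -> Q; W, C, E all held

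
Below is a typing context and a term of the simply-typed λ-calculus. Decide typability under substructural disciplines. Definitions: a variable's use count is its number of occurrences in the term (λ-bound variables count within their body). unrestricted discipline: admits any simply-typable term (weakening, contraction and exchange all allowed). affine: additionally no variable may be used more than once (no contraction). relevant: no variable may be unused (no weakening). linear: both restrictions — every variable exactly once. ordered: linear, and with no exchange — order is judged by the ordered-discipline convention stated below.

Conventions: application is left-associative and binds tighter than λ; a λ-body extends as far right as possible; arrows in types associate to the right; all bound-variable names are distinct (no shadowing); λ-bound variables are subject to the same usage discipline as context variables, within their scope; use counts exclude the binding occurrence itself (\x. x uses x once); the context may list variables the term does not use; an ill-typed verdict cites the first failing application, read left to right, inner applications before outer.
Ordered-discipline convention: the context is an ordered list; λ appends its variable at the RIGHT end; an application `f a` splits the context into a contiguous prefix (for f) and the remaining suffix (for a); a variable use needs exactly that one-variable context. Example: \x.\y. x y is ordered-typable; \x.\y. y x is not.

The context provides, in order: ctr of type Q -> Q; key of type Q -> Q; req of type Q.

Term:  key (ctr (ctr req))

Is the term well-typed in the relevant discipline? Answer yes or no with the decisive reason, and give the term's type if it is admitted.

yes — ctr, key, req: all used, weakening unneeded; term : Q
use counts: ctr: 2×, key: 1×, req: 1×
left-to-right use order: key, ctr, ctr, req
typing: the term checks, with type Q
per-discipline verdicts: ordered ✗, linear ✗, affine ✗, relevant ✓, unrestricted ✓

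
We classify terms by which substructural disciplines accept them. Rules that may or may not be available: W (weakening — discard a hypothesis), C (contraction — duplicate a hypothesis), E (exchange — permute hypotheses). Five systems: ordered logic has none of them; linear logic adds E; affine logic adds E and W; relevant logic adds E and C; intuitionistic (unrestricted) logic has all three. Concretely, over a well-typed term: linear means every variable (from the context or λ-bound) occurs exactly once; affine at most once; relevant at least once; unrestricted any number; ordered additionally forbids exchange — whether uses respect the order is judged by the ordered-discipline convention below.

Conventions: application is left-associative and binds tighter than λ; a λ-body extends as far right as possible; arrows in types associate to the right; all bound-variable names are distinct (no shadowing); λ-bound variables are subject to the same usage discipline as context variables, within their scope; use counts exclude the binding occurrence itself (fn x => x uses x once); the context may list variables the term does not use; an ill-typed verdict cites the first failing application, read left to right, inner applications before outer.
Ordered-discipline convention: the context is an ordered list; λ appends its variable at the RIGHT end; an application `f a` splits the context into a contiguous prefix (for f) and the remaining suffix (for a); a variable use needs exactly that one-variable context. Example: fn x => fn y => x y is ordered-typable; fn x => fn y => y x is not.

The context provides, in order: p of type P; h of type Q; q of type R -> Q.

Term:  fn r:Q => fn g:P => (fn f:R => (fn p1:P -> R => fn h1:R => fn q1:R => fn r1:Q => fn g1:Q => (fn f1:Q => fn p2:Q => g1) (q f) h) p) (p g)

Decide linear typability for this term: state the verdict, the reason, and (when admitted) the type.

no — not simply typable
variable uses: p ×2; h ×1; q ×1; r [bound] ×0; g [bound] ×1; f [bound] ×1; p1 [bound] ×0; h1 [bound] ×0; q1 [bound] ×0; r1 [bound] ×0; g1 [bound] ×1; f1 [bound] ×0; p2 [bound] ×0
use order (left to right): g1, q, f, h, p, p, g
typing: ill-typed: a function awaiting P -> R gets P
summary: ordered ✗ · linear ✗ · affine ✗ · relevant ✗ · unrestricted ✗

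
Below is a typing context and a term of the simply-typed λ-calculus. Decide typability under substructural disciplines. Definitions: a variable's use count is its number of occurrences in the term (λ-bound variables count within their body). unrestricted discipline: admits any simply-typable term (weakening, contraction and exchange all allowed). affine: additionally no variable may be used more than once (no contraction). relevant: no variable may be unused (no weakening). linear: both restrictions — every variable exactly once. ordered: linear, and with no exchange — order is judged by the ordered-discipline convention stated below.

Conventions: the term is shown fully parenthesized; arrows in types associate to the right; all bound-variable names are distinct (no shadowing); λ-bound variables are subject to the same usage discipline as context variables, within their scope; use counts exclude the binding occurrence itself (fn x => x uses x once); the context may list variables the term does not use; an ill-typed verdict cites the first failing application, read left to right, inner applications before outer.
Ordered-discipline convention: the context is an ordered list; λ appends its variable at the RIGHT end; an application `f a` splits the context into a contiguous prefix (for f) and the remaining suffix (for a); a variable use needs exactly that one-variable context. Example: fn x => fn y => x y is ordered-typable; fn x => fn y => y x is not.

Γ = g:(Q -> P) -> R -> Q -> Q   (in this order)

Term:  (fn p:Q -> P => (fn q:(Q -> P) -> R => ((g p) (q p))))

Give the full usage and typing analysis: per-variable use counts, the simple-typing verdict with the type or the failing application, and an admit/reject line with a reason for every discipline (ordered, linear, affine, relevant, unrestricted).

use counts: g: 1, p (λ-bound): 2, q (λ-bound): 1
uses in reading order: g, p, q, p
typing: the term checks, with type (Q -> P) -> ((Q -> P) -> R) -> Q -> Q
ordered: ✗, uses contraction: p ×2
linear: ✗, uses contraction: p ×2
affine: ✗, uses contraction: p ×2
relevant: ✓, every one of g, p, q appears
unrestricted: ✓, typability at (Q -> P) -> ((Q -> P) -> R) -> Q -> Q is all that's needed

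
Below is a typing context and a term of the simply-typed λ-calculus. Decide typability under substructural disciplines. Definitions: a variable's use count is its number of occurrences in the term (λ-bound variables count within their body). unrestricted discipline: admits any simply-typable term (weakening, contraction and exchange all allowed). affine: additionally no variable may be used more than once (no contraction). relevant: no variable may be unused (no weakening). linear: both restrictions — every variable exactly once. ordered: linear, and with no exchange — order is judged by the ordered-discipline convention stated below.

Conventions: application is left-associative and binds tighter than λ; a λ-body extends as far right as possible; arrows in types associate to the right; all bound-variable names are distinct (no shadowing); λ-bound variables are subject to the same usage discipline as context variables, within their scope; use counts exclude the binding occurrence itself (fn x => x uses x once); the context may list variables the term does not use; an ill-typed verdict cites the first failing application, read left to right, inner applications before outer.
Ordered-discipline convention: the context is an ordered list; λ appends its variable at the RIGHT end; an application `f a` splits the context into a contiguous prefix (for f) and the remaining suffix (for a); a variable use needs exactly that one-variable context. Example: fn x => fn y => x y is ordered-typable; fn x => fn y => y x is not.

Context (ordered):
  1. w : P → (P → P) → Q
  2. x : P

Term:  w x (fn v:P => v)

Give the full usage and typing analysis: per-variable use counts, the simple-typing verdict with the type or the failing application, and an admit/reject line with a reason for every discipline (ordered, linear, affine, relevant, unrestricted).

use counts: w: 1×; x: 1×; v (λ-bound): 1×
order of uses: w, x, v
typing: well-typed at Q
ordered: ✓ — one use each (w, x, v); ordered split holds
linear: ✓ — each of w, x, v used exactly once
affine: ✓ — no duplicate uses among w, x, v
relevant: ✓ — none of w, x, v goes unused
unrestricted: ✓ — typability at Q is all that's needed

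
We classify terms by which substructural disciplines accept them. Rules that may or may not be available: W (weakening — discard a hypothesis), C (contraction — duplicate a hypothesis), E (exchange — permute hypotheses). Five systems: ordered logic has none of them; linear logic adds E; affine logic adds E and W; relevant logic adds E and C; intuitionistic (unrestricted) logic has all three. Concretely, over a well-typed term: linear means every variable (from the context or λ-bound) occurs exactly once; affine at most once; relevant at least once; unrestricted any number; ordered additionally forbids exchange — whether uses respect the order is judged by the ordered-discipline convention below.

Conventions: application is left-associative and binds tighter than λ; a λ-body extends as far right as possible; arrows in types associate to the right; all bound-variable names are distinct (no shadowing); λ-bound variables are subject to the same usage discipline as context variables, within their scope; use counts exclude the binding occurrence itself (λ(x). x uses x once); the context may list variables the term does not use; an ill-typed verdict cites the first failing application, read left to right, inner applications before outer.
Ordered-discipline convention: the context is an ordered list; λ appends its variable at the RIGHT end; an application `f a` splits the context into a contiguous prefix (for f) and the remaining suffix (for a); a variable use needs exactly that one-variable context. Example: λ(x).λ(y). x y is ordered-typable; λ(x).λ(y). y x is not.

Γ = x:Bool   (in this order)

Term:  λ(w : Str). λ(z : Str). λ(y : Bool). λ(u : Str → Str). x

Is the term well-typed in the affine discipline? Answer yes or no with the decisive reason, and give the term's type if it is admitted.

yes — no duplicate uses among x, w, z, y, u; term : Str → Str → Bool → (Str → Str) → Bool
usage: x ×1, w (λ-bound) ×0, z (λ-bound) ×0, y (λ-bound) ×0, u (λ-bound) ×0
uses in reading order: x
typing: ✓ — Str → Str → Bool → (Str → Str) → Bool
across the five disciplines: ordered ✗ | linear ✗ | affine ✓ | relevant ✗ | unrestricted ✓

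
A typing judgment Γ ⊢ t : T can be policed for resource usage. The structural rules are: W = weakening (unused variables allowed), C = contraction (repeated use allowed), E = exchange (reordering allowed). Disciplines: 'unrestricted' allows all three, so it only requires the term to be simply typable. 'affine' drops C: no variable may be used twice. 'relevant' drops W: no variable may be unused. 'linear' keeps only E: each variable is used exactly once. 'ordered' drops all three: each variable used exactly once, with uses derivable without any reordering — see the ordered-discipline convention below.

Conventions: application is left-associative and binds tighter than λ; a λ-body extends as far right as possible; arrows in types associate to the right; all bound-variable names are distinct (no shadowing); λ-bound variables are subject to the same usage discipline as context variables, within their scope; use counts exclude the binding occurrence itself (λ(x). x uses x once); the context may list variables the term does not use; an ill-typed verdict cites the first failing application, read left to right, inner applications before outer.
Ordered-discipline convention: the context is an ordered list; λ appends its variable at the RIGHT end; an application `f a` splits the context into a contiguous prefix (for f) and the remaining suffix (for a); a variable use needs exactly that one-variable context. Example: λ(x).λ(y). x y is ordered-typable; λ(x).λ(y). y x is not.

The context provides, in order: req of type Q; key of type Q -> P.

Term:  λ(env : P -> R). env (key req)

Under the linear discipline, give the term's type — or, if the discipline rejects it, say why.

term : (P -> R) -> R
variable uses: req ×1, key ×1, env [bound] ×1
uses in reading order: env, key, req
typing: well-typed at (P -> R) -> R
across the five disciplines: ordered ✗; linear ✓; affine ✓; relevant ✓; unrestricted ✓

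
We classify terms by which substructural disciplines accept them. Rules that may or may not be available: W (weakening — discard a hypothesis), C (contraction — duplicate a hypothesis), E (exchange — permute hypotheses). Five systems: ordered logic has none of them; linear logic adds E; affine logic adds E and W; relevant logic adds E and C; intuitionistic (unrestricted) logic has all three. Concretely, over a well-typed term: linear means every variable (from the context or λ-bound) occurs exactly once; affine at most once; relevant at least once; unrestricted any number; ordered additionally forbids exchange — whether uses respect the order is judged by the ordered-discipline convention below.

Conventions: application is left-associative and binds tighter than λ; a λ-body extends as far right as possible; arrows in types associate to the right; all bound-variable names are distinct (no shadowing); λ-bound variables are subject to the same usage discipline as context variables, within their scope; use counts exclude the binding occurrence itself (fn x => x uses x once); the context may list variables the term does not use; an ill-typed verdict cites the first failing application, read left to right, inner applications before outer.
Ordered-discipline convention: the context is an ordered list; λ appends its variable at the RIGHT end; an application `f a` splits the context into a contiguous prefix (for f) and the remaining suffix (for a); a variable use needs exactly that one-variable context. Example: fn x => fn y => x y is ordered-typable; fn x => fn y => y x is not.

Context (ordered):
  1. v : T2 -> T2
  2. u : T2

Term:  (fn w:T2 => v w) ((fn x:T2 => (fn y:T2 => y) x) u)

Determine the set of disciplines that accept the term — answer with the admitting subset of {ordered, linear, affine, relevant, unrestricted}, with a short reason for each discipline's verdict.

accepted by: ordered, linear, affine, relevant, unrestricted
variable uses: v=1, u=1, w (λ-bound)=1, x (λ-bound)=1, y (λ-bound)=1
uses in reading order: v, w, y, x, u
typing: well-typed at T2
ordered ✓ (v, u, w, x, y once each; derivable with no W/C/E)
linear ✓ (each of v, u, w, x, y used exactly once)
affine ✓ (no duplicate uses among v, u, w, x, y)
relevant ✓ (v, u, w, x, y: all used, weakening unneeded)
unrestricted ✓ (typability at T2 is all that's needed)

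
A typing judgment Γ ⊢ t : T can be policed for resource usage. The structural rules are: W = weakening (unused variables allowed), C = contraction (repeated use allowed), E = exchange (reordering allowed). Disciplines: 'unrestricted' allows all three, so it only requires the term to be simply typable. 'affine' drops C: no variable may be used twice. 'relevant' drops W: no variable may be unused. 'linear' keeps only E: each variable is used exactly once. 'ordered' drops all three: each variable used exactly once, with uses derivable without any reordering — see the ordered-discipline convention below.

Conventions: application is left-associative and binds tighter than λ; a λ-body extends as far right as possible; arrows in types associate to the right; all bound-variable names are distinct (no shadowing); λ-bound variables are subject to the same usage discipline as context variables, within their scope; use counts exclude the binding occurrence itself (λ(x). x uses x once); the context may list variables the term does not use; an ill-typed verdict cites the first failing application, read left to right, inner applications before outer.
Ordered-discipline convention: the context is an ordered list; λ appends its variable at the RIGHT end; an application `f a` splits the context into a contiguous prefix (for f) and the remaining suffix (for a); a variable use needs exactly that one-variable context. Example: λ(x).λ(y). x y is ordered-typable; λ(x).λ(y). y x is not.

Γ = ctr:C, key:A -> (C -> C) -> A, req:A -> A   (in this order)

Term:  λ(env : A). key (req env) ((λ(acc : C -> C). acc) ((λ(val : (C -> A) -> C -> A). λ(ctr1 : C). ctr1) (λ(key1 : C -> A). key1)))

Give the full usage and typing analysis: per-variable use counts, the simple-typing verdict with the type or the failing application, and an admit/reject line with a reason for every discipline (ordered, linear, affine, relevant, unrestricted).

counts: ctr: 0×, key: 1×, req: 1×, env (λ-bound): 1×, acc (λ-bound): 1×, val (λ-bound): 0×, ctr1 (λ-bound): 1×, key1 (λ-bound): 1×
uses in reading order: key, req, env, acc, ctr1, key1
typing: well-typed at A -> A
ordered ✗ (ctr, val never used (weakening))
linear ✗ (ctr, val never used (weakening))
affine ✓ (at most one use each (ctr, key, req, env, acc, val, ctr1, key1))
relevant ✗ (ctr, val never used (weakening))
unrestricted ✓ (simply typable at A -> A; W, C, E all held)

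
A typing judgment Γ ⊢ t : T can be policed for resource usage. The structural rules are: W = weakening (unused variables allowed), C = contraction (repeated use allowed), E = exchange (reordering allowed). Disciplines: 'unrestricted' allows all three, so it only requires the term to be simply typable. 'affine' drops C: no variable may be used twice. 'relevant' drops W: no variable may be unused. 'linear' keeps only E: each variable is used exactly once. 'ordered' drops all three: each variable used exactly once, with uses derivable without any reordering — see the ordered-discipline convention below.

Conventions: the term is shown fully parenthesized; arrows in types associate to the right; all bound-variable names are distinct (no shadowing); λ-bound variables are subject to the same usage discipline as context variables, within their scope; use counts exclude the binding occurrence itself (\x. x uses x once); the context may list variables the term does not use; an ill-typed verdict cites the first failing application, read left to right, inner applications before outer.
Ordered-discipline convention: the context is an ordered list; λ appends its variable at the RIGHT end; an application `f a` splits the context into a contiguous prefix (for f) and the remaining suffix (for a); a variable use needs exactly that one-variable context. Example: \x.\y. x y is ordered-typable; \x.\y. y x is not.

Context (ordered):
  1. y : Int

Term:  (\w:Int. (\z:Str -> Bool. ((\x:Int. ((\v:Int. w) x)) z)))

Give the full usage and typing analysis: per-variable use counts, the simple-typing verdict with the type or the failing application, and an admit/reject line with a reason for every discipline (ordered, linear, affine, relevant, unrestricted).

use counts: y ×0; w [bound] ×1; z [bound] ×1; x [bound] ×1; v [bound] ×0
uses in reading order: w, x, z
typing: ill-typed: an argument Str -> Bool mismatches the expected Int
ordered: ✗ — the type mismatch rejects it
linear: ✗ — not simply typable
affine: ✗ — fails simple typing
relevant: ✗ — a type mismatch blocks all five
unrestricted: ✗ — the type mismatch rejects it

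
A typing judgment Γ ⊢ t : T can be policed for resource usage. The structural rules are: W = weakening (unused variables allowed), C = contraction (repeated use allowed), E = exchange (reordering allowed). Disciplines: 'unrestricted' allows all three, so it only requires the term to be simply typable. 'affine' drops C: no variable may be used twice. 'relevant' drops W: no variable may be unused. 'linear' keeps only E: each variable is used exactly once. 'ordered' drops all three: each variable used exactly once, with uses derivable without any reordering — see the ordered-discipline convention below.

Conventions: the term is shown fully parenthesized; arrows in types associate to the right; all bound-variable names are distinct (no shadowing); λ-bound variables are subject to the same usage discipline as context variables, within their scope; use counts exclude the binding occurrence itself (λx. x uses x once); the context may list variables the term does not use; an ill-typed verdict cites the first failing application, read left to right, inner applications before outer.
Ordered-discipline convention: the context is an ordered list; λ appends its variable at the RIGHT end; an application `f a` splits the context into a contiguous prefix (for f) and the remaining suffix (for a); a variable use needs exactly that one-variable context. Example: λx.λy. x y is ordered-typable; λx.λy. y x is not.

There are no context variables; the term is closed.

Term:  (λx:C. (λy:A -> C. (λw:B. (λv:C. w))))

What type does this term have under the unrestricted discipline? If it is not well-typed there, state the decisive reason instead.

term : C -> (A -> C) -> B -> C -> B
use counts: x (λ-bound)=0, y (λ-bound)=0, w (λ-bound)=1, v (λ-bound)=0
order of uses: w
typing: well-typed at C -> (A -> C) -> B -> C -> B
summary: ordered ✗, linear ✗, affine ✓, relevant ✗, unrestricted ✓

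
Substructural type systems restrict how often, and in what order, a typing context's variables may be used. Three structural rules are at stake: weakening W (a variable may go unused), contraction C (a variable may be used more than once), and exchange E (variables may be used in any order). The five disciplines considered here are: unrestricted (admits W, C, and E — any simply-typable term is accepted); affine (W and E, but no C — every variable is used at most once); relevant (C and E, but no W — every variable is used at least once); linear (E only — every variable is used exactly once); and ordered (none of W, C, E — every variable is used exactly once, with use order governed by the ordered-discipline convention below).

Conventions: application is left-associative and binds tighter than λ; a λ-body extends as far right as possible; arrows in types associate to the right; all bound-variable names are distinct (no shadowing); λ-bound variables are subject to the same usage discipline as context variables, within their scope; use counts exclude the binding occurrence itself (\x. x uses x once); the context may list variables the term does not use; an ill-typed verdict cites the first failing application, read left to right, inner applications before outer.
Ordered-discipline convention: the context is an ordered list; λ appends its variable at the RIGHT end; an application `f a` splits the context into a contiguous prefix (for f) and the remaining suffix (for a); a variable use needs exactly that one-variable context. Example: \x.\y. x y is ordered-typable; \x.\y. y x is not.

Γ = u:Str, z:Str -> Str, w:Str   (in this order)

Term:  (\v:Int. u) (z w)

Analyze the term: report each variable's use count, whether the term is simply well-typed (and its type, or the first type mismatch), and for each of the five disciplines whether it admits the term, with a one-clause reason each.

counts: u=1, z=1, w=1, v [bound]=0
use order (left to right): u, z, w
typing: ill-typed: an application expects Int but receives Str
ordered: ✗, not simply typable
linear: ✗, fails simple typing
affine: ✗, a type mismatch blocks all five
relevant: ✗, the type mismatch rejects it
unrestricted: ✗, not simply typable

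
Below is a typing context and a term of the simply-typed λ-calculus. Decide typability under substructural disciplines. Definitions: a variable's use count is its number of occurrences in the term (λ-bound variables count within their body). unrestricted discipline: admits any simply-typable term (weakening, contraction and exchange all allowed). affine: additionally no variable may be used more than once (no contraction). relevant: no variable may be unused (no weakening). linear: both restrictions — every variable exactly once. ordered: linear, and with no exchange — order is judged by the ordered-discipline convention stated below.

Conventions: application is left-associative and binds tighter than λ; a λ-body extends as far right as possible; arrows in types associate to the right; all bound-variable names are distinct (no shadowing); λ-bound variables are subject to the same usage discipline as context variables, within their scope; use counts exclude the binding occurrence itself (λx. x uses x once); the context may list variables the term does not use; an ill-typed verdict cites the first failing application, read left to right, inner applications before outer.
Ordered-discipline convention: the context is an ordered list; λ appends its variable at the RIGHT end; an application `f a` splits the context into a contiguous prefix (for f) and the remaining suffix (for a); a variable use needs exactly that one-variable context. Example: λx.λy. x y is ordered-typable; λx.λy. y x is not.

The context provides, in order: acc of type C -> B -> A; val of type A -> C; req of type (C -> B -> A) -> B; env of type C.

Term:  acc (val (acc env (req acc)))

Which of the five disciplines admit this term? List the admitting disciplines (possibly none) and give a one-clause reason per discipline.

admitting disciplines: relevant, unrestricted
counts: acc ×3, val ×1, req ×1, env ×1
uses in reading order: acc, val, acc, env, req, acc
typing: the term checks, with type B -> A
ordered ✗ (repeated use of acc ×3)
linear ✗ (repeated use of acc ×3)
affine ✗ (repeated use of acc ×3)
relevant ✓ (every one of acc, val, req, env appears)
unrestricted ✓ (well-typed at B -> A; no restrictions here)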